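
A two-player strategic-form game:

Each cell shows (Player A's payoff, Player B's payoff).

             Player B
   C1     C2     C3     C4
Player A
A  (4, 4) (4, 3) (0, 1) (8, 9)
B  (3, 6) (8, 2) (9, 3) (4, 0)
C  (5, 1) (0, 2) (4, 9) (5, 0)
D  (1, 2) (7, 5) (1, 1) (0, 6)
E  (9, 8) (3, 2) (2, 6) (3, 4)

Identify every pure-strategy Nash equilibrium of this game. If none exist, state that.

Player A against C1: payoffs 4, 3, 5, 1, 9 → best response E.
Player A against C2: payoffs 4, 8, 0, 7, 3 → best response B.
Player A against C3: payoffs 0, 9, 4, 1, 2 → best response B.
Player A against C4: payoffs 8, 4, 5, 0, 3 → best response A.
Player B against A: payoffs 4, 3, 1, 9 → best response C4.
Player B against B: payoffs 6, 2, 3, 0 → best response C1.
Player B against C: payoffs 1, 2, 9, 0 → best response C3.
Player B against D: payoffs 2, 5, 1, 6 → best response C4.
Player B against E: payoffs 8, 2, 6, 4 → best response C1.
Mutual best responses: (A, C4); (E, C1).

Pure-strategy Nash equilibria: (A, C4) and (E, C1)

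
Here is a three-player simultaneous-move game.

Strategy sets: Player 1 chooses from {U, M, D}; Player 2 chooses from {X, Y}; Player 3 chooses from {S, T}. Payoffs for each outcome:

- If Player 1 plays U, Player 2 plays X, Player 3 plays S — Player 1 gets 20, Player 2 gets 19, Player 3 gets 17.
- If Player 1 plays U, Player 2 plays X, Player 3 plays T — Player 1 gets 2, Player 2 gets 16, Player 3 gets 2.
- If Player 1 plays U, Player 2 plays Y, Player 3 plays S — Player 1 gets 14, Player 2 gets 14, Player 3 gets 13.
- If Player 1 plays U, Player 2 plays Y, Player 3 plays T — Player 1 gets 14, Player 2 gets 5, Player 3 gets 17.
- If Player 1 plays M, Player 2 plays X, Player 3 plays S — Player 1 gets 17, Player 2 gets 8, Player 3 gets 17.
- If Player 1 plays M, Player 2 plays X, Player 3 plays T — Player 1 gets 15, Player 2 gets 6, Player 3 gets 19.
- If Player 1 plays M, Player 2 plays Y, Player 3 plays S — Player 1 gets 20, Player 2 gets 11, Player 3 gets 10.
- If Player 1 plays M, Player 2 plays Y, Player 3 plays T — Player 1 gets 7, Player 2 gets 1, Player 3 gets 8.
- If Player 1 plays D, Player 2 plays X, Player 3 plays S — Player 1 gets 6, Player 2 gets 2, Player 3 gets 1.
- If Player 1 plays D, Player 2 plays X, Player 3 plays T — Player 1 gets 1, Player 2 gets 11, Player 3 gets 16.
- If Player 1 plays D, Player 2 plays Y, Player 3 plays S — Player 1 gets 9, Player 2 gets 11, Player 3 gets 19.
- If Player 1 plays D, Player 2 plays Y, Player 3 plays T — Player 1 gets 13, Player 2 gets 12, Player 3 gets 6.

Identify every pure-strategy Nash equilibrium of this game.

Pure-strategy Nash equilibria: (U, X, S), (M, X, T), (M, Y, S)

Player 1 against (X, S): payoffs 20, 17, 6 → best response U.
Player 1 against (X, T): payoffs 2, 15, 1 → best response M.
Player 1 against (Y, S): payoffs 14, 20, 9 → best response M.
Player 1 against (Y, T): payoffs 14, 7, 13 → best response U.
Player 2 against (U, S): payoffs 19, 14 → best response X.
Player 2 against (U, T): payoffs 16, 5 → best response X.
Player 2 against (M, S): payoffs 8, 11 → best response Y.
Player 2 against (M, T): payoffs 6, 1 → best response X.
Player 2 against (D, S): payoffs 2, 11 → best response Y.
Player 2 against (D, T): payoffs 11, 12 → best response Y.
Player 3 against (U, X): payoffs 17, 2 → best response S.
Player 3 against (U, Y): payoffs 13, 17 → best response T.
Player 3 against (M, X): payoffs 17, 19 → best response T.
Player 3 against (M, Y): payoffs 10, 8 → best response S.
Player 3 against (D, X): payoffs 1, 16 → best response T.
Player 3 against (D, Y): payoffs 19, 6 → best response S.
Mutual best responses: (U, X, S); (M, X, T); (M, Y, S).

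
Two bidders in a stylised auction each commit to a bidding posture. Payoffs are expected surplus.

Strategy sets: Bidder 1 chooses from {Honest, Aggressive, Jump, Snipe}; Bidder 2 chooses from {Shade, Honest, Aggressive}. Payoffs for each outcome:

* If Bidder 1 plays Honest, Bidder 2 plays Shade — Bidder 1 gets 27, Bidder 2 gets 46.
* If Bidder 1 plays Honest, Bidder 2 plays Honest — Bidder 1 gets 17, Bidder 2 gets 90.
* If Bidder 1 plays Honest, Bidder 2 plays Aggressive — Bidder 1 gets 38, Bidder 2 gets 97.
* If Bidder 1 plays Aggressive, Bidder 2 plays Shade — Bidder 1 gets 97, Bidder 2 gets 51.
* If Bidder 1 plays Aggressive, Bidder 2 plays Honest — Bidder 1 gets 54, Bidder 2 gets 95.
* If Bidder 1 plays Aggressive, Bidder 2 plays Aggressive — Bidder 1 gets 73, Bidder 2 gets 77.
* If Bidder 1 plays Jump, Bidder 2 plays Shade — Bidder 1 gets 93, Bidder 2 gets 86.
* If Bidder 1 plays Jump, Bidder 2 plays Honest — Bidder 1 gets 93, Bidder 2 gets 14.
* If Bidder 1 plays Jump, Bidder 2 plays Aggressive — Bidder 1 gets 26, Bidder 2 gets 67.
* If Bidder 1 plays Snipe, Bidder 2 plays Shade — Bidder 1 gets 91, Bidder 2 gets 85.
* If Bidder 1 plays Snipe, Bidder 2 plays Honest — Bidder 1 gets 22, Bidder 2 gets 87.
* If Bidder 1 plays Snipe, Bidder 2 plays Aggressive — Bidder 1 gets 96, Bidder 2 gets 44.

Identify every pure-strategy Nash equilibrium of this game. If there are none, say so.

(Honest, Shade): Bidder 1 can switch to Aggressive (27 → 97). Not NE.
(Honest, Honest): Bidder 1 can switch to Aggressive (17 → 54). Not NE.
(Honest, Aggressive): Bidder 1 can switch to Aggressive (38 → 73). Not NE.
(Aggressive, Shade): Bidder 2 can switch to Honest (51 → 95). Not NE.
(Aggressive, Honest): Bidder 1 can switch to Jump (54 → 93). Not NE.
(Aggressive, Aggressive): Bidder 1 can switch to Snipe (73 → 96). Not NE.
(Jump, Shade): Bidder 1 can switch to Aggressive (93 → 97). Not NE.
(Jump, Honest): Bidder 2 can switch to Shade (14 → 86). Not NE.
(The remaining 4 profiles each have a profitable deviation by the same check.)

No pure-strategy Nash equilibrium.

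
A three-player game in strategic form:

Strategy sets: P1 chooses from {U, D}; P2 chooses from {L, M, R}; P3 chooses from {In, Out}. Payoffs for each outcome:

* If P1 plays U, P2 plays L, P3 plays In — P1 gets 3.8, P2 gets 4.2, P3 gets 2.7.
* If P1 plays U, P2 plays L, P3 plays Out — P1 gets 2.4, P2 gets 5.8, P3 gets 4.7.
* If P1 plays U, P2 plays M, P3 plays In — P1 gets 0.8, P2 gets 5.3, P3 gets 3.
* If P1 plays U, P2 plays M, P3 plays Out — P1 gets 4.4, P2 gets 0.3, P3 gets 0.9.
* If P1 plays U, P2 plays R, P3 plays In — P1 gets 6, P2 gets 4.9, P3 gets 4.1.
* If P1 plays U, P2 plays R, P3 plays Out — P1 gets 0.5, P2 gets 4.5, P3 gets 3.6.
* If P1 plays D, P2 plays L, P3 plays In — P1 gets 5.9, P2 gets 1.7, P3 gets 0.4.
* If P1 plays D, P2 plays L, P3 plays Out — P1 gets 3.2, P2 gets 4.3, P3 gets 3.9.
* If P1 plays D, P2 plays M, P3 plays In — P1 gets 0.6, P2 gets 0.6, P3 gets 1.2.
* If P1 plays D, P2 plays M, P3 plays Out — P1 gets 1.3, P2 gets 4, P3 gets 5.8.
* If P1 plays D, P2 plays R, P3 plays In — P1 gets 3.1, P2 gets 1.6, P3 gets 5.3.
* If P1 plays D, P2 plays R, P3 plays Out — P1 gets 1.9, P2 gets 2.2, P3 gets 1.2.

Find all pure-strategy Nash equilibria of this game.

Pure-strategy Nash equilibria: (U, M, In) and (D, L, Out)

P1 against (L, In): payoffs 3.8, 5.9 → best response D.
P1 against (L, Out): payoffs 2.4, 3.2 → best response D.
P1 against (M, In): payoffs 0.8, 0.6 → best response U.
P1 against (M, Out): payoffs 4.4, 1.3 → best response U.
P1 against (R, In): payoffs 6, 3.1 → best response U.
P1 against (R, Out): payoffs 0.5, 1.9 → best response D.
P2 against (U, In): payoffs 4.2, 5.3, 4.9 → best response M.
P2 against (U, Out): payoffs 5.8, 0.3, 4.5 → best response L.
P2 against (D, In): payoffs 1.7, 0.6, 1.6 → best response L.
P2 against (D, Out): payoffs 4.3, 4, 2.2 → best response L.
P3 against (U, L): payoffs 2.7, 4.7 → best response Out.
P3 against (U, M): payoffs 3, 0.9 → best response In.
P3 against (U, R): payoffs 4.1, 3.6 → best response In.
P3 against (D, L): payoffs 0.4, 3.9 → best response Out.
P3 against (D, M): payoffs 1.2, 5.8 → best response Out.
P3 against (D, R): payoffs 5.3, 1.2 → best response In.
Mutual best responses: (U, M, In); (D, L, Out).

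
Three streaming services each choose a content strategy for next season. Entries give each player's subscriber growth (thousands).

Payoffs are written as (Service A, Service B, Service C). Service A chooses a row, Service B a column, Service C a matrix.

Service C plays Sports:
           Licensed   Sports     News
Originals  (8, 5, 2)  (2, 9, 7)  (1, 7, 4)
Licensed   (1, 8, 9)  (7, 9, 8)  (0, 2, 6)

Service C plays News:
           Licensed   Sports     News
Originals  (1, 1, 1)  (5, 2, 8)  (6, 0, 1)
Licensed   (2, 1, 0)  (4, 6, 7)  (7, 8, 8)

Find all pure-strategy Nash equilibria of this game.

Pure-strategy Nash equilibria: (Originals, Sports, News) and (Licensed, Sports, Sports) and (Licensed, News, News)

(Originals, Licensed, Sports): Service B can switch to Sports (5 → 9). Not NE.
(Originals, Licensed, News): Service A can switch to Licensed (1 → 2). Not NE.
(Originals, Sports, Sports): Service A can switch to Licensed (2 → 7). Not NE.
(Originals, Sports, News): Service A gets 5, best alternative 4; Service B gets 2, best alternative 1; Service C gets 8, best alternative 7. No profitable deviation — NE.
(Originals, News, Sports): Service B can switch to Sports (7 → 9). Not NE.
(Originals, News, News): Service A can switch to Licensed (6 → 7). Not NE.
(Licensed, Licensed, Sports): Service A can switch to Originals (1 → 8). Not NE.
(Licensed, Licensed, News): Service B can switch to Sports (1 → 6). Not NE.
(Licensed, Sports, Sports): Service A gets 7, best alternative 2; Service B gets 9, best alternative 8; Service C gets 8, best alternative 7. No profitable deviation — NE.
(Licensed, Sports, News): Service A can switch to Originals (4 → 5). Not NE.
(Licensed, News, Sports): Service A can switch to Originals (0 → 1). Not NE.
(Licensed, News, News): Service A gets 7, best alternative 6; Service B gets 8, best alternative 6; Service C gets 8, best alternative 6. No profitable deviation — NE.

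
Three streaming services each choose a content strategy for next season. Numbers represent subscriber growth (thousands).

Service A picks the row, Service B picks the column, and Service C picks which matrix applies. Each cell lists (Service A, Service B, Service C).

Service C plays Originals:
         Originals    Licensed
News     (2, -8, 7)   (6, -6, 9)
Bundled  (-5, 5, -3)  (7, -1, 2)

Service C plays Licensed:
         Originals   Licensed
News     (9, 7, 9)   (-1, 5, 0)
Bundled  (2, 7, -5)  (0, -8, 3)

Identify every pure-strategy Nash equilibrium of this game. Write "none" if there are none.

Service A against (Originals, Originals): payoffs 2, -5 → best response News.
Service A against (Originals, Licensed): payoffs 9, 2 → best response News.
Service A against (Licensed, Originals): payoffs 6, 7 → best response Bundled.
Service A against (Licensed, Licensed): payoffs -1, 0 → best response Bundled.
Service B against (News, Originals): payoffs -8, -6 → best response Licensed.
Service B against (News, Licensed): payoffs 7, 5 → best response Originals.
Service B against (Bundled, Originals): payoffs 5, -1 → best response Originals.
Service B against (Bundled, Licensed): payoffs 7, -8 → best response Originals.
Service C against (News, Originals): payoffs 7, 9 → best response Licensed.
Service C against (News, Licensed): payoffs 9, 0 → best response Originals.
Service C against (Bundled, Originals): payoffs -3, -5 → best response Originals.
Service C against (Bundled, Licensed): payoffs 2, 3 → best response Licensed.
Mutual best responses: (News, Originals, Licensed).

(News, Originals, Licensed)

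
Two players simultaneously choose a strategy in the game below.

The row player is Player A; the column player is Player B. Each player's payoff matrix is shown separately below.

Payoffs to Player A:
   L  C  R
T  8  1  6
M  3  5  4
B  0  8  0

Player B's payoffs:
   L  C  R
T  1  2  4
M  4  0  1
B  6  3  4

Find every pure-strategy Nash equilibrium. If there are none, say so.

(T, R)

(T, L): Player B can switch to C (1 → 2). Not NE.
(T, C): Player A can switch to M (1 → 5). Not NE.
(T, R): Player A gets 6, best alternative 4; Player B gets 4, best alternative 2. No profitable deviation — NE.
(M, L): Player A can switch to T (3 → 8). Not NE.
(M, C): Player A can switch to B (5 → 8). Not NE.
(M, R): Player A can switch to T (4 → 6). Not NE.
(B, L): Player A can switch to T (0 → 8). Not NE.
(B, C): Player B can switch to L (3 → 6). Not NE.
(B, R): Player A can switch to T (0 → 6). Not NE.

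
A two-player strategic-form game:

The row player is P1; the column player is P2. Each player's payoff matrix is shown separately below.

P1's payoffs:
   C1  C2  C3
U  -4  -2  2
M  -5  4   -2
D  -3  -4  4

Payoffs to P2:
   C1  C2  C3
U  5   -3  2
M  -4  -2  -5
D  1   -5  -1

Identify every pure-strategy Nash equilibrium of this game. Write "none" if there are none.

The pure Nash equilibria are (M, C2); (D, C1).

For each player, find the best response to each opponent profile; mutual best responses are the pure NE.
P1 against C1: payoffs -4, -5, -3 → best response D.
P1 against C2: payoffs -2, 4, -4 → best response M.
P1 against C3: payoffs 2, -2, 4 → best response D.
P2 against U: payoffs 5, -3, 2 → best response C1.
P2 against M: payoffs -4, -2, -5 → best response C2.
P2 against D: payoffs 1, -5, -1 → best response C1.
Mutual best responses: (M, C2); (D, C1).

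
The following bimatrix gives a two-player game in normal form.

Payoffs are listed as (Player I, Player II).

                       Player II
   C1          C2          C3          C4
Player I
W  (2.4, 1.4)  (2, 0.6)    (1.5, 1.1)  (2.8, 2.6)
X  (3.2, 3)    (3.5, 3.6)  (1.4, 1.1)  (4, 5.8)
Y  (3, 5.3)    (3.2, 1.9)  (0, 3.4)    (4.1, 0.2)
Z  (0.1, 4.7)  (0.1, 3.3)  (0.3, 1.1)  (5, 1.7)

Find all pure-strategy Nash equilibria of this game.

Player I against C1: payoffs 2.4, 3.2, 3, 0.1 → best response X.
Player I against C2: payoffs 2, 3.5, 3.2, 0.1 → best response X.
Player I against C3: payoffs 1.5, 1.4, 0, 0.3 → best response W.
Player I against C4: payoffs 2.8, 4, 4.1, 5 → best response Z.
Player II against W: payoffs 1.4, 0.6, 1.1, 2.6 → best response C4.
Player II against X: payoffs 3, 3.6, 1.1, 5.8 → best response C4.
Player II against Y: payoffs 5.3, 1.9, 3.4, 0.2 → best response C1.
Player II against Z: payoffs 4.7, 3.3, 1.1, 1.7 → best response C1.
No profile is a mutual best response for all players.

This game has no pure Nash equilibrium.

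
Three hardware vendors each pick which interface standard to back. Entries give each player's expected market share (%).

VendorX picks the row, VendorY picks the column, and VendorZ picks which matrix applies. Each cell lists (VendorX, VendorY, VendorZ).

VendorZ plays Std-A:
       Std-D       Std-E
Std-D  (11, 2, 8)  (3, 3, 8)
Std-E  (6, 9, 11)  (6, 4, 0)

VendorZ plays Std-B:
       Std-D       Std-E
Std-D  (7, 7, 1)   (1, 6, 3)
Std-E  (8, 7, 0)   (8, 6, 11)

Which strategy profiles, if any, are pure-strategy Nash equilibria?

Check each profile: it is a Nash equilibrium iff no player can strictly gain by switching unilaterally.
(Std-D, Std-D, Std-A): VendorY can switch to Std-E (2 → 3). Not NE.
(Std-D, Std-D, Std-B): VendorX can switch to Std-E (7 → 8). Not NE.
(Std-D, Std-E, Std-A): VendorX can switch to Std-E (3 → 6). Not NE.
(Std-D, Std-E, Std-B): VendorX can switch to Std-E (1 → 8). Not NE.
(Std-E, Std-D, Std-A): VendorX can switch to Std-D (6 → 11). Not NE.
(Std-E, Std-D, Std-B): VendorZ can switch to Std-A (0 → 11). Not NE.
(Std-E, Std-E, Std-A): VendorY can switch to Std-D (4 → 9). Not NE.
(Std-E, Std-E, Std-B): VendorY can switch to Std-D (6 → 7). Not NE.

There is no pure-strategy Nash equilibrium.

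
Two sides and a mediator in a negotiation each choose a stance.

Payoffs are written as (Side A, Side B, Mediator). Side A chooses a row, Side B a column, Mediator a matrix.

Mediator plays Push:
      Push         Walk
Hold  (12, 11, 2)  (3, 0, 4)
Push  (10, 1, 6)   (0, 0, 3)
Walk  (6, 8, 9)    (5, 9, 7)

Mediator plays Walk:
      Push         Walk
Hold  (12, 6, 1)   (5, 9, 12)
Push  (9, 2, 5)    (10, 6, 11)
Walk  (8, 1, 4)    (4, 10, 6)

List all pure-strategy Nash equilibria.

For each strategy profile, look for a profitable unilateral deviation.
(Hold, Push, Push): Side A gets 12, best alternative 10; Side B gets 11, best alternative 0; Mediator gets 2, best alternative 1. No profitable deviation — NE.
(Hold, Push, Walk): Side B can switch to Walk (6 → 9). Not NE.
(Hold, Walk, Push): Side A can switch to Walk (3 → 5). Not NE.
(Hold, Walk, Walk): Side A can switch to Push (5 → 10). Not NE.
(Push, Push, Push): Side A can switch to Hold (10 → 12). Not NE.
(Push, Push, Walk): Side A can switch to Hold (9 → 12). Not NE.
(Push, Walk, Push): Side A can switch to Hold (0 → 3). Not NE.
(Push, Walk, Walk): Side A gets 10, best alternative 5; Side B gets 6, best alternative 2; Mediator gets 11, best alternative 3. No profitable deviation — NE.
(Walk, Push, Push): Side A can switch to Hold (6 → 12). Not NE.
(Walk, Push, Walk): Side A can switch to Hold (8 → 12). Not NE.
(Walk, Walk, Push): Side A gets 5, best alternative 3; Side B gets 9, best alternative 8; Mediator gets 7, best alternative 6. No profitable deviation — NE.
(Walk, Walk, Walk): Side A can switch to Hold (4 → 5). Not NE.

Pure-strategy Nash equilibria: (Hold, Push, Push); (Push, Walk, Walk); (Walk, Walk, Push)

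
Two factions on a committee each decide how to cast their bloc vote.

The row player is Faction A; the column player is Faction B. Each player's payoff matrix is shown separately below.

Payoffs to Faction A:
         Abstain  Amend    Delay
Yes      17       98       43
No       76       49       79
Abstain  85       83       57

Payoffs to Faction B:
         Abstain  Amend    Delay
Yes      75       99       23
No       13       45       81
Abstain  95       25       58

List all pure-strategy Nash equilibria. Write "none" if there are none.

The pure Nash equilibria are (Yes, Amend); (No, Delay); (Abstain, Abstain).

(Yes, Abstain): Faction A can switch to No (17 → 76). Not NE.
(Yes, Amend): Faction A gets 98, best alternative 83; Faction B gets 99, best alternative 75. No profitable deviation — NE.
(Yes, Delay): Faction A can switch to No (43 → 79). Not NE.
(No, Abstain): Faction A can switch to Abstain (76 → 85). Not NE.
(No, Amend): Faction A can switch to Yes (49 → 98). Not NE.
(No, Delay): Faction A gets 79, best alternative 57; Faction B gets 81, best alternative 45. No profitable deviation — NE.
(Abstain, Abstain): Faction A gets 85, best alternative 76; Faction B gets 95, best alternative 58. No profitable deviation — NE.
(Abstain, Amend): Faction A can switch to Yes (83 → 98). Not NE.
(Abstain, Delay): Faction A can switch to No (57 → 79). Not NE.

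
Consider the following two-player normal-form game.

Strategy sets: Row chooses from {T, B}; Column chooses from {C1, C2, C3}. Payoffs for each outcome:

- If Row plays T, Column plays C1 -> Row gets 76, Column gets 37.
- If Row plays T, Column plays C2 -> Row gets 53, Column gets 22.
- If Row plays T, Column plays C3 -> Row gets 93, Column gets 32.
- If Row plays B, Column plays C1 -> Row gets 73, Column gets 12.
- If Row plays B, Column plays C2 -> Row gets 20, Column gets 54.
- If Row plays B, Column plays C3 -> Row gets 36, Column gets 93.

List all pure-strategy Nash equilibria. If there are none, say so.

Pure NE: (T, C1)

For each strategy profile, look for a profitable unilateral deviation.
(T, C1): Row gets 76, best alternative 73; Column gets 37, best alternative 32. No profitable deviation — NE.
(T, C2): Column can switch to C1 (22 → 37). Not NE.
(T, C3): Column can switch to C1 (32 → 37). Not NE.
(B, C1): Row can switch to T (73 → 76). Not NE.
(B, C2): Row can switch to T (20 → 53). Not NE.
(B, C3): Row can switch to T (36 → 93). Not NE.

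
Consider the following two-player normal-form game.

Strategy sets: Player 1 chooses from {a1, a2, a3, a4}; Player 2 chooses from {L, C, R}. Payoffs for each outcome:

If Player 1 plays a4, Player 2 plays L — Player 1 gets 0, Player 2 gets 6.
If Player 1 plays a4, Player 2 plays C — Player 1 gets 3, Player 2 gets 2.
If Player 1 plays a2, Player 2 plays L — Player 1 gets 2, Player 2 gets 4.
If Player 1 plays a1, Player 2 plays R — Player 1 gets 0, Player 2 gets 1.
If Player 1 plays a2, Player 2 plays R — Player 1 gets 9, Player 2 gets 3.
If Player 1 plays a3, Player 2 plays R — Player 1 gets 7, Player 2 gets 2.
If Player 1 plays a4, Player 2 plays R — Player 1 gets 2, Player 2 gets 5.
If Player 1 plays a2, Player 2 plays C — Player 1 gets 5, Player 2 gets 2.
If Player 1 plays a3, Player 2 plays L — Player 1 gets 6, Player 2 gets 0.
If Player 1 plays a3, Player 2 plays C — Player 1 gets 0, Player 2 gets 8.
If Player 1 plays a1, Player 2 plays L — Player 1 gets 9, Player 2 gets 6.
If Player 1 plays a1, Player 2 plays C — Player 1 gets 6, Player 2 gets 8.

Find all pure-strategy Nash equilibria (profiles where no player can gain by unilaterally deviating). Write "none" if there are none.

The unique pure-strategy Nash equilibrium is (a1, C).

Player 1 against L: payoffs 9, 2, 6, 0 → best response a1.
Player 1 against C: payoffs 6, 5, 0, 3 → best response a1.
Player 1 against R: payoffs 0, 9, 7, 2 → best response a2.
Player 2 against a1: payoffs 6, 8, 1 → best response C.
Player 2 against a2: payoffs 4, 2, 3 → best response L.
Player 2 against a3: payoffs 0, 8, 2 → best response C.
Player 2 against a4: payoffs 6, 2, 5 → best response L.
Mutual best responses: (a1, C).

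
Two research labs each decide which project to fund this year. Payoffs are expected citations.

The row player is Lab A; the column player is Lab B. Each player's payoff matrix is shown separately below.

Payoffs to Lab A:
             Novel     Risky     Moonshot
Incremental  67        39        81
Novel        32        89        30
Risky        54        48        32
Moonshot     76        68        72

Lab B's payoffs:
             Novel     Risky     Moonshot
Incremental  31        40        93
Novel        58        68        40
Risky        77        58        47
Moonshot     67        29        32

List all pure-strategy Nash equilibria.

Pure-strategy Nash equilibria: (Incremental, Moonshot), (Novel, Risky), (Moonshot, Novel)

Lab A against Novel: payoffs 67, 32, 54, 76 → best response Moonshot.
Lab A against Risky: payoffs 39, 89, 48, 68 → best response Novel.
Lab A against Moonshot: payoffs 81, 30, 32, 72 → best response Incremental.
Lab B against Incremental: payoffs 31, 40, 93 → best response Moonshot.
Lab B against Novel: payoffs 58, 68, 40 → best response Risky.
Lab B against Risky: payoffs 77, 58, 47 → best response Novel.
Lab B against Moonshot: payoffs 67, 29, 32 → best response Novel.
Mutual best responses: (Incremental, Moonshot); (Novel, Risky); (Moonshot, Novel).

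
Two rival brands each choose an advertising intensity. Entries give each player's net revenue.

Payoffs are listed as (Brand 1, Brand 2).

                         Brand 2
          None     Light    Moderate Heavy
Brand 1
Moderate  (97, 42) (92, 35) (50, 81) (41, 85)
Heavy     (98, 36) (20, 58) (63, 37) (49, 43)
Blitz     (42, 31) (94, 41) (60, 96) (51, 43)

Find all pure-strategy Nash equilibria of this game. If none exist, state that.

Brand 1 against None: payoffs 97, 98, 42 → best response Heavy.
Brand 1 against Light: payoffs 92, 20, 94 → best response Blitz.
Brand 1 against Moderate: payoffs 50, 63, 60 → best response Heavy.
Brand 1 against Heavy: payoffs 41, 49, 51 → best response Blitz.
Brand 2 against Moderate: payoffs 42, 35, 81, 85 → best response Heavy.
Brand 2 against Heavy: payoffs 36, 58, 37, 43 → best response Light.
Brand 2 against Blitz: payoffs 31, 41, 96, 43 → best response Moderate.
No profile is a mutual best response for all players.

No pure-strategy Nash equilibrium.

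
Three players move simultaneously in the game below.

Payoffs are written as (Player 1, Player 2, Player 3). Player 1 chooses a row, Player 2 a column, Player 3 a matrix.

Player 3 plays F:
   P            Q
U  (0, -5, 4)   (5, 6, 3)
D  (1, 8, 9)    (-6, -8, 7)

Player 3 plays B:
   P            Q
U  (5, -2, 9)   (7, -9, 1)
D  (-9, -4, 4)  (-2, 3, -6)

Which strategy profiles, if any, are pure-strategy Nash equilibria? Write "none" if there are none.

Pure-strategy Nash equilibria: (U, P, B), (U, Q, F), (D, P, F)

Check each profile: it is a Nash equilibrium iff no player can strictly gain by switching unilaterally.
(U, P, F): Player 1 can switch to D (0 → 1). Not NE.
(U, P, B): Player 1 gets 5, best alternative -9; Player 2 gets -2, best alternative -9; Player 3 gets 9, best alternative 4. No profitable deviation — NE.
(U, Q, F): Player 1 gets 5, best alternative -6; Player 2 gets 6, best alternative -5; Player 3 gets 3, best alternative 1. No profitable deviation — NE.
(U, Q, B): Player 2 can switch to P (-9 → -2). Not NE.
(D, P, F): Player 1 gets 1, best alternative 0; Player 2 gets 8, best alternative -8; Player 3 gets 9, best alternative 4. No profitable deviation — NE.
(D, P, B): Player 1 can switch to U (-9 → 5). Not NE.
(D, Q, F): Player 1 can switch to U (-6 → 5). Not NE.
(D, Q, B): Player 1 can switch to U (-2 → 7). Not NE.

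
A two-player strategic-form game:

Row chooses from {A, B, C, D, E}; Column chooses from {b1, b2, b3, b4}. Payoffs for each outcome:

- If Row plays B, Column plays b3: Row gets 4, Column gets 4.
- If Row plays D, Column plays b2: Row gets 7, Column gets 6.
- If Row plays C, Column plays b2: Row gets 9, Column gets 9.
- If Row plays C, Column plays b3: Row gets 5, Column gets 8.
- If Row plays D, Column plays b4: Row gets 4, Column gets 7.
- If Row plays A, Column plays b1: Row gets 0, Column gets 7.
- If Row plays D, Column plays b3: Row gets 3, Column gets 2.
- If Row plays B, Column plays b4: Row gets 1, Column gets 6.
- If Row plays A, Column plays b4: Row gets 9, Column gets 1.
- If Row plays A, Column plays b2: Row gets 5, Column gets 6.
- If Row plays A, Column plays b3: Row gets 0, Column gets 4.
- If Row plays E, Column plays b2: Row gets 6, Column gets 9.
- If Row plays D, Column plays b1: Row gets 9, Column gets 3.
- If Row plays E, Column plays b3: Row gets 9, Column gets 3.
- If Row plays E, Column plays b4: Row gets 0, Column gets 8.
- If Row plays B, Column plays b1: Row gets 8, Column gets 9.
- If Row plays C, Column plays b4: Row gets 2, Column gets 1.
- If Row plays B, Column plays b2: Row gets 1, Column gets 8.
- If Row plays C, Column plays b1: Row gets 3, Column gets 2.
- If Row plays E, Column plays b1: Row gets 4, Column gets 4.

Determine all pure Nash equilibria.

(A, b1): Row can switch to B (0 → 8). Not NE.
(A, b2): Row can switch to C (5 → 9). Not NE.
(A, b3): Row can switch to B (0 → 4). Not NE.
(A, b4): Column can switch to b1 (1 → 7). Not NE.
(B, b1): Row can switch to D (8 → 9). Not NE.
(B, b2): Row can switch to A (1 → 5). Not NE.
(B, b3): Row can switch to C (4 → 5). Not NE.
(B, b4): Row can switch to A (1 → 9). Not NE.
(C, b1): Row can switch to B (3 → 8). Not NE.
(C, b2): Row gets 9, best alternative 7; Column gets 9, best alternative 8. No profitable deviation — NE.
(C, b3): Row can switch to E (5 → 9). Not NE.
(The remaining 9 profiles each have a profitable deviation by the same check.)

The unique pure-strategy Nash equilibrium is (C, b2).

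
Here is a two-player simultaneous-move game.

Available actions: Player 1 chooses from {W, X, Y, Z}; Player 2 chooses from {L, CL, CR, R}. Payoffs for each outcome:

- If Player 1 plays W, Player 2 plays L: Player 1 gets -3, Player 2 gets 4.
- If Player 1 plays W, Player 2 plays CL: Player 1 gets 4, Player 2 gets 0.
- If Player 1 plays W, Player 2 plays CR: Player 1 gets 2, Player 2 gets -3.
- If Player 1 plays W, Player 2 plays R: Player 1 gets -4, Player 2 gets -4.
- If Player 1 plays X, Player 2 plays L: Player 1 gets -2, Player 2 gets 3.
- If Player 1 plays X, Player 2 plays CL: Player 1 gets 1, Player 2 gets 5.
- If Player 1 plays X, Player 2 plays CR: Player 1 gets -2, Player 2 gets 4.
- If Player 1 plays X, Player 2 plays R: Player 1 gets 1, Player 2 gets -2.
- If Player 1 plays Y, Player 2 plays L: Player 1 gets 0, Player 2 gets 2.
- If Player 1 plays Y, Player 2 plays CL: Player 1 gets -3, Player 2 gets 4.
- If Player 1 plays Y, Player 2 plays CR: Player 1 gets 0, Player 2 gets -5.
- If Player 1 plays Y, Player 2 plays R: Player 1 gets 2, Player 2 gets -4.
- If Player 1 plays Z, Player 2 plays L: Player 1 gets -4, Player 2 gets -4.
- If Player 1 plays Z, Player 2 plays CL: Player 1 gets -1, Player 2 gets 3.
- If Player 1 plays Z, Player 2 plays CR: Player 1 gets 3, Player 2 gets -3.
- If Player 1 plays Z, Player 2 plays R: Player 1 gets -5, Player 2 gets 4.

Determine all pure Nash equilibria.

none

(W, L): Player 1 can switch to X (-3 → -2). Not NE.
(W, CL): Player 2 can switch to L (0 → 4). Not NE.
(W, CR): Player 1 can switch to Z (2 → 3). Not NE.
(W, R): Player 1 can switch to X (-4 → 1). Not NE.
(X, L): Player 1 can switch to Y (-2 → 0). Not NE.
(X, CL): Player 1 can switch to W (1 → 4). Not NE.
(X, CR): Player 1 can switch to W (-2 → 2). Not NE.
(X, R): Player 1 can switch to Y (1 → 2). Not NE.
(Y, L): Player 2 can switch to CL (2 → 4). Not NE.
(Y, CL): Player 1 can switch to W (-3 → 4). Not NE.
(Y, CR): Player 1 can switch to W (0 → 2). Not NE.
(Y, R): Player 2 can switch to L (-4 → 2). Not NE.
(The remaining 4 profiles each have a profitable deviation by the same check.)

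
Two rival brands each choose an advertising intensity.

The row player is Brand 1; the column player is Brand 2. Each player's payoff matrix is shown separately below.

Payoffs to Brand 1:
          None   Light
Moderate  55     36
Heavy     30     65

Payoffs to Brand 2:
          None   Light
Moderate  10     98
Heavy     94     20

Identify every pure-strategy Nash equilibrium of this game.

(Moderate, None): Brand 2 can switch to Light (10 → 98). Not NE.
(Moderate, Light): Brand 1 can switch to Heavy (36 → 65). Not NE.
(Heavy, None): Brand 1 can switch to Moderate (30 → 55). Not NE.
(Heavy, Light): Brand 2 can switch to None (20 → 94). Not NE.

This game has no pure Nash equilibrium.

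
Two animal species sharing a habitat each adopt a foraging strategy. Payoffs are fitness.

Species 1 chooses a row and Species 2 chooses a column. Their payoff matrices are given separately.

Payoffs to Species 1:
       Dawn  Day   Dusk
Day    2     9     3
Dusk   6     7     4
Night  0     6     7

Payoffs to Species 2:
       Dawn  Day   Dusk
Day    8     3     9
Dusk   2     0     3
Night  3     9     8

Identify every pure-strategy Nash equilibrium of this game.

No pure-strategy Nash equilibrium.

(Day, Dawn): Species 1 can switch to Dusk (2 → 6). Not NE.
(Day, Day): Species 2 can switch to Dawn (3 → 8). Not NE.
(Day, Dusk): Species 1 can switch to Dusk (3 → 4). Not NE.
(Dusk, Dawn): Species 2 can switch to Dusk (2 → 3). Not NE.
(Dusk, Day): Species 1 can switch to Day (7 → 9). Not NE.
(Dusk, Dusk): Species 1 can switch to Night (4 → 7). Not NE.
(Night, Dawn): Species 1 can switch to Day (0 → 2). Not NE.
(Night, Day): Species 1 can switch to Day (6 → 9). Not NE.
(Night, Dusk): Species 2 can switch to Day (8 → 9). Not NE.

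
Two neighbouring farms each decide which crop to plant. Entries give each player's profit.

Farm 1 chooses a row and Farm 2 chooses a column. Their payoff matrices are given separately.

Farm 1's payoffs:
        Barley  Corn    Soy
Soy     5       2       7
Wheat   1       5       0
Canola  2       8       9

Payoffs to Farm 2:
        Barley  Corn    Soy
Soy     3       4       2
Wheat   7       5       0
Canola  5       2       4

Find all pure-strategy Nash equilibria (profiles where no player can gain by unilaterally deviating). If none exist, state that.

For each player, find the best response to each opponent profile; mutual best responses are the pure NE.
Farm 1 against Barley: payoffs 5, 1, 2 → best response Soy.
Farm 1 against Corn: payoffs 2, 5, 8 → best response Canola.
Farm 1 against Soy: payoffs 7, 0, 9 → best response Canola.
Farm 2 against Soy: payoffs 3, 4, 2 → best response Corn.
Farm 2 against Wheat: payoffs 7, 5, 0 → best response Barley.
Farm 2 against Canola: payoffs 5, 2, 4 → best response Barley.
No profile is a mutual best response for all players.

none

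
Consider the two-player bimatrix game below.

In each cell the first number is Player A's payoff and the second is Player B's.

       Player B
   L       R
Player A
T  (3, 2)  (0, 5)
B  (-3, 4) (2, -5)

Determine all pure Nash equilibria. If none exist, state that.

For each player, find the best response to each opponent profile; mutual best responses are the pure NE.
Player A against L: payoffs 3, -3 → best response T.
Player A against R: payoffs 0, 2 → best response B.
Player B against T: payoffs 2, 5 → best response R.
Player B against B: payoffs 4, -5 → best response L.
No profile is a mutual best response for all players.

There is no pure-strategy Nash equilibrium.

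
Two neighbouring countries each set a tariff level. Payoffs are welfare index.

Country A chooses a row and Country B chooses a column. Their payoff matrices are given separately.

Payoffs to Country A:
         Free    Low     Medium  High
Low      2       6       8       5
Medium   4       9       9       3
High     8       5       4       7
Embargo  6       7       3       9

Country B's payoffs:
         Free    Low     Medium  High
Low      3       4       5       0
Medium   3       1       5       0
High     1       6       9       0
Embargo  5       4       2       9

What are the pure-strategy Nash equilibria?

(Medium, Medium) and (Embargo, High)

Country A against Free: payoffs 2, 4, 8, 6 → best response High.
Country A against Low: payoffs 6, 9, 5, 7 → best response Medium.
Country A against Medium: payoffs 8, 9, 4, 3 → best response Medium.
Country A against High: payoffs 5, 3, 7, 9 → best response Embargo.
Country B against Low: payoffs 3, 4, 5, 0 → best response Medium.
Country B against Medium: payoffs 3, 1, 5, 0 → best response Medium.
Country B against High: payoffs 1, 6, 9, 0 → best response Medium.
Country B against Embargo: payoffs 5, 4, 2, 9 → best response High.
Mutual best responses: (Medium, Medium); (Embargo, High).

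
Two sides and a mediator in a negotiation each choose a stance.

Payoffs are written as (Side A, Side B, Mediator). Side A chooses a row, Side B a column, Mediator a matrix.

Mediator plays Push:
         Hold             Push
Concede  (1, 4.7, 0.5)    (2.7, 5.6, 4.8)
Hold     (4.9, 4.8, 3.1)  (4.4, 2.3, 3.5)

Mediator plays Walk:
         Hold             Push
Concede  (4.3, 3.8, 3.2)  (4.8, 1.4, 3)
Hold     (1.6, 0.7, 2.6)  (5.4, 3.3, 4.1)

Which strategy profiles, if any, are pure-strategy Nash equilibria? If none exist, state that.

(Concede, Hold, Push): Side A can switch to Hold (1 → 4.9). Not NE.
(Concede, Hold, Walk): Side A gets 4.3, best alternative 1.6; Side B gets 3.8, best alternative 1.4; Mediator gets 3.2, best alternative 0.5. No profitable deviation — NE.
(Concede, Push, Push): Side A can switch to Hold (2.7 → 4.4). Not NE.
(Concede, Push, Walk): Side A can switch to Hold (4.8 → 5.4). Not NE.
(Hold, Hold, Push): Side A gets 4.9, best alternative 1; Side B gets 4.8, best alternative 2.3; Mediator gets 3.1, best alternative 2.6. No profitable deviation — NE.
(Hold, Hold, Walk): Side A can switch to Concede (1.6 → 4.3). Not NE.
(Hold, Push, Push): Side B can switch to Hold (2.3 → 4.8). Not NE.
(Hold, Push, Walk): Side A gets 5.4, best alternative 4.8; Side B gets 3.3, best alternative 0.7; Mediator gets 4.1, best alternative 3.5. No profitable deviation — NE.

Pure-strategy Nash equilibria: (Concede, Hold, Walk); (Hold, Hold, Push); (Hold, Push, Walk)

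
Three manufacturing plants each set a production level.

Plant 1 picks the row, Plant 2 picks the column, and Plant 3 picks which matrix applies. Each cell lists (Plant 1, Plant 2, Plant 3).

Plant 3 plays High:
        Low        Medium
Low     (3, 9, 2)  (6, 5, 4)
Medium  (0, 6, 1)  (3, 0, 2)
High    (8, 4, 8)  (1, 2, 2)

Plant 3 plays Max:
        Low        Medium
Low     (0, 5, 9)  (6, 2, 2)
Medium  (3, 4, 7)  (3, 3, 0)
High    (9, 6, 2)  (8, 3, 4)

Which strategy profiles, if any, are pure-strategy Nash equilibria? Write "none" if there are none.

For each strategy profile, look for a profitable unilateral deviation.
(Low, Low, High): Plant 1 can switch to High (3 → 8). Not NE.
(Low, Low, Max): Plant 1 can switch to Medium (0 → 3). Not NE.
(Low, Medium, High): Plant 2 can switch to Low (5 → 9). Not NE.
(Low, Medium, Max): Plant 1 can switch to High (6 → 8). Not NE.
(Medium, Low, High): Plant 1 can switch to Low (0 → 3). Not NE.
(Medium, Low, Max): Plant 1 can switch to High (3 → 9). Not NE.
(Medium, Medium, High): Plant 1 can switch to Low (3 → 6). Not NE.
(Medium, Medium, Max): Plant 1 can switch to Low (3 → 6). Not NE.
(High, Low, High): Plant 1 gets 8, best alternative 3; Plant 2 gets 4, best alternative 2; Plant 3 gets 8, best alternative 2. No profitable deviation — NE.
(High, Low, Max): Plant 3 can switch to High (2 → 8). Not NE.
(High, Medium, High): Plant 1 can switch to Low (1 → 6). Not NE.
(High, Medium, Max): Plant 2 can switch to Low (3 → 6). Not NE.

The unique pure-strategy Nash equilibrium is (High, Low, High).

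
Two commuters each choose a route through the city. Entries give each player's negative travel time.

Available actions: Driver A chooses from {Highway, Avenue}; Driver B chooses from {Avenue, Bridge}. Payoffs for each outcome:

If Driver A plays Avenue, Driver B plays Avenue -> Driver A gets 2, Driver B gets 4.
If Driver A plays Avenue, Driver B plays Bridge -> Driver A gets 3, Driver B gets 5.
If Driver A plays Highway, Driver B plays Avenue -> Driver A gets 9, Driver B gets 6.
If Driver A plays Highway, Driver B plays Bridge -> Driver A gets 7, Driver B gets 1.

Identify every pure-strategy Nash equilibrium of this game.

Driver A against Avenue: payoffs 9, 2 → best response Highway.
Driver A against Bridge: payoffs 7, 3 → best response Highway.
Driver B against Highway: payoffs 6, 1 → best response Avenue.
Driver B against Avenue: payoffs 4, 5 → best response Bridge.
Mutual best responses: (Highway, Avenue).

The unique pure-strategy Nash equilibrium is (Highway, Avenue).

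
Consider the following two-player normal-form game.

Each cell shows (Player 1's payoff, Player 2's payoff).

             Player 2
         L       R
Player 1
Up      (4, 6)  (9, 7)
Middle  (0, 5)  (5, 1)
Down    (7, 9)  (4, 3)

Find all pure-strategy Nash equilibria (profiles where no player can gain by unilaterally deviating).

(Up, R), (Down, L)

For each player, find the best response to each opponent profile; mutual best responses are the pure NE.
Player 1 against L: payoffs 4, 0, 7 → best response Down.
Player 1 against R: payoffs 9, 5, 4 → best response Up.
Player 2 against Up: payoffs 6, 7 → best response R.
Player 2 against Middle: payoffs 5, 1 → best response L.
Player 2 against Down: payoffs 9, 3 → best response L.
Mutual best responses: (Up, R); (Down, L).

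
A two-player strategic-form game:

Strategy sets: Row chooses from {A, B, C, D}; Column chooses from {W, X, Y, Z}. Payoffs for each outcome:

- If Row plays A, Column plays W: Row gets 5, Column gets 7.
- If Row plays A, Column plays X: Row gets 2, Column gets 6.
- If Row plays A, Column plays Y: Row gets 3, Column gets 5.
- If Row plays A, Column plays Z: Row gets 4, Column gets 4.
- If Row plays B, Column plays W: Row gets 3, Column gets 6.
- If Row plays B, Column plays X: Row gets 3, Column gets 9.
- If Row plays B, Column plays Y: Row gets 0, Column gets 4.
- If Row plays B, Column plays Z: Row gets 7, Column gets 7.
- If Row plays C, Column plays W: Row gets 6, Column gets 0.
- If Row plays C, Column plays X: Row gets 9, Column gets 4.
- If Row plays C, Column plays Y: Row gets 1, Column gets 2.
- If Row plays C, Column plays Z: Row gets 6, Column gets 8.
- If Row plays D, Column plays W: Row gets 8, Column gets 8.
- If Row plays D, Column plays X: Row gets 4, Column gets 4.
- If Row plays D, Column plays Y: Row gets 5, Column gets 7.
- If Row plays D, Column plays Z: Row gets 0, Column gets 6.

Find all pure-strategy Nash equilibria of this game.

For each player, find the best response to each opponent profile; mutual best responses are the pure NE.
Row against W: payoffs 5, 3, 6, 8 → best response D.
Row against X: payoffs 2, 3, 9, 4 → best response C.
Row against Y: payoffs 3, 0, 1, 5 → best response D.
Row against Z: payoffs 4, 7, 6, 0 → best response B.
Column against A: payoffs 7, 6, 5, 4 → best response W.
Column against B: payoffs 6, 9, 4, 7 → best response X.
Column against C: payoffs 0, 4, 2, 8 → best response Z.
Column against D: payoffs 8, 4, 7, 6 → best response W.
Mutual best responses: (D, W).

(D, W)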